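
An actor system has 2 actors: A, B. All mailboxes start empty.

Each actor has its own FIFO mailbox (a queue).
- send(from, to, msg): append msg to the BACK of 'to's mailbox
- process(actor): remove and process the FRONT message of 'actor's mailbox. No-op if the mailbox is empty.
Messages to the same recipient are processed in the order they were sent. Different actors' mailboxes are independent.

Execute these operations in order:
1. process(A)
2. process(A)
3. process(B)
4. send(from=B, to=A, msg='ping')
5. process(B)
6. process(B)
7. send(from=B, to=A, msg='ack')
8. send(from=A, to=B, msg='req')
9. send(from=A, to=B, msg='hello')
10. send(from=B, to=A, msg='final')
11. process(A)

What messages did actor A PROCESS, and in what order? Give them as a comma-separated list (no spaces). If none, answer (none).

Answer: ping

Derivation:
After 1 (process(A)): A:[] B:[]
After 2 (process(A)): A:[] B:[]
After 3 (process(B)): A:[] B:[]
After 4 (send(from=B, to=A, msg='ping')): A:[ping] B:[]
After 5 (process(B)): A:[ping] B:[]
After 6 (process(B)): A:[ping] B:[]
After 7 (send(from=B, to=A, msg='ack')): A:[ping,ack] B:[]
After 8 (send(from=A, to=B, msg='req')): A:[ping,ack] B:[req]
After 9 (send(from=A, to=B, msg='hello')): A:[ping,ack] B:[req,hello]
After 10 (send(from=B, to=A, msg='final')): A:[ping,ack,final] B:[req,hello]
After 11 (process(A)): A:[ack,final] B:[req,hello]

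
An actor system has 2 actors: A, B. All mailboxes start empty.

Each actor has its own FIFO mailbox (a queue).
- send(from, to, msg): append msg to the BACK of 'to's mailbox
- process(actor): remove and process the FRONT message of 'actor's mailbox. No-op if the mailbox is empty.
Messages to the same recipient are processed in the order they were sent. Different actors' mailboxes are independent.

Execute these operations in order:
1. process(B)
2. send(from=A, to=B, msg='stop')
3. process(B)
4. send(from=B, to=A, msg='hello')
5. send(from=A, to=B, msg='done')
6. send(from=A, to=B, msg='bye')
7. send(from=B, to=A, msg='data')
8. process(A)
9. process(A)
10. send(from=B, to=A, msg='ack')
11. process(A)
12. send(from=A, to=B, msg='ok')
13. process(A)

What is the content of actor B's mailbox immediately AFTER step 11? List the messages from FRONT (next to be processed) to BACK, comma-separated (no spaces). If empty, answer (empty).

After 1 (process(B)): A:[] B:[]
After 2 (send(from=A, to=B, msg='stop')): A:[] B:[stop]
After 3 (process(B)): A:[] B:[]
After 4 (send(from=B, to=A, msg='hello')): A:[hello] B:[]
After 5 (send(from=A, to=B, msg='done')): A:[hello] B:[done]
After 6 (send(from=A, to=B, msg='bye')): A:[hello] B:[done,bye]
After 7 (send(from=B, to=A, msg='data')): A:[hello,data] B:[done,bye]
After 8 (process(A)): A:[data] B:[done,bye]
After 9 (process(A)): A:[] B:[done,bye]
After 10 (send(from=B, to=A, msg='ack')): A:[ack] B:[done,bye]
After 11 (process(A)): A:[] B:[done,bye]

done,bye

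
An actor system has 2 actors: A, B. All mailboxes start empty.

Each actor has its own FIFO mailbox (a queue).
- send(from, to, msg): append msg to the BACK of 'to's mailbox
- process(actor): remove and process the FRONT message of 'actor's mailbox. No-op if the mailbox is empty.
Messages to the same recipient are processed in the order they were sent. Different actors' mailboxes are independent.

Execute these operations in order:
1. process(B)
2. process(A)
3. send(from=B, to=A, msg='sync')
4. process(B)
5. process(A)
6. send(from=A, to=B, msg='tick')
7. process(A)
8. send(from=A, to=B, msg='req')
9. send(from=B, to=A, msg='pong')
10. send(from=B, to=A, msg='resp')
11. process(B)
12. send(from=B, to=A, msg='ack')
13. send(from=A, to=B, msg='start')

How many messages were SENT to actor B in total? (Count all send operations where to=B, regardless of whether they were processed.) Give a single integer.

Answer: 3

Derivation:
After 1 (process(B)): A:[] B:[]
After 2 (process(A)): A:[] B:[]
After 3 (send(from=B, to=A, msg='sync')): A:[sync] B:[]
After 4 (process(B)): A:[sync] B:[]
After 5 (process(A)): A:[] B:[]
After 6 (send(from=A, to=B, msg='tick')): A:[] B:[tick]
After 7 (process(A)): A:[] B:[tick]
After 8 (send(from=A, to=B, msg='req')): A:[] B:[tick,req]
After 9 (send(from=B, to=A, msg='pong')): A:[pong] B:[tick,req]
After 10 (send(from=B, to=A, msg='resp')): A:[pong,resp] B:[tick,req]
After 11 (process(B)): A:[pong,resp] B:[req]
After 12 (send(from=B, to=A, msg='ack')): A:[pong,resp,ack] B:[req]
After 13 (send(from=A, to=B, msg='start')): A:[pong,resp,ack] B:[req,start]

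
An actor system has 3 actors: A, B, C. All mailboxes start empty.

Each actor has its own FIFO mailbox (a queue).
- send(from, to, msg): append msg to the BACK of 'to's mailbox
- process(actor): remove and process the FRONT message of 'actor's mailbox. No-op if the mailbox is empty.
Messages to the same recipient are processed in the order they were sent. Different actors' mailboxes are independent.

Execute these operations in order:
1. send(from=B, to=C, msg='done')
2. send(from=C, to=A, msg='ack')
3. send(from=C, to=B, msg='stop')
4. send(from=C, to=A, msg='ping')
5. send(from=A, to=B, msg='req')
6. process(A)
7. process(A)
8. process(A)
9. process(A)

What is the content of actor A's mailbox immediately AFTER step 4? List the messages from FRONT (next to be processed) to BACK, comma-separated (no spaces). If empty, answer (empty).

After 1 (send(from=B, to=C, msg='done')): A:[] B:[] C:[done]
After 2 (send(from=C, to=A, msg='ack')): A:[ack] B:[] C:[done]
After 3 (send(from=C, to=B, msg='stop')): A:[ack] B:[stop] C:[done]
After 4 (send(from=C, to=A, msg='ping')): A:[ack,ping] B:[stop] C:[done]

ack,ping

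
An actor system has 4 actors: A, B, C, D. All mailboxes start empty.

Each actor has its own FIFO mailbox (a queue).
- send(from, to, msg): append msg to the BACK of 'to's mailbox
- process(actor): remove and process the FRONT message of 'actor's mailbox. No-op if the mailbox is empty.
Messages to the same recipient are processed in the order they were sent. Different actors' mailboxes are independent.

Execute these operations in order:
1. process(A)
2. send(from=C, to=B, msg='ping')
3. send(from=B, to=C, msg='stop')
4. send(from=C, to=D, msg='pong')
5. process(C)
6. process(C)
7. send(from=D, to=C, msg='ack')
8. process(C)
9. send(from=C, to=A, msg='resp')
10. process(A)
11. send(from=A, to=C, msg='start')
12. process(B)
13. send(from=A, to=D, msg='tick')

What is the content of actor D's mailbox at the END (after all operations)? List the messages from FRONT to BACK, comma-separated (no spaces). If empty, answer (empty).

Answer: pong,tick

Derivation:
After 1 (process(A)): A:[] B:[] C:[] D:[]
After 2 (send(from=C, to=B, msg='ping')): A:[] B:[ping] C:[] D:[]
After 3 (send(from=B, to=C, msg='stop')): A:[] B:[ping] C:[stop] D:[]
After 4 (send(from=C, to=D, msg='pong')): A:[] B:[ping] C:[stop] D:[pong]
After 5 (process(C)): A:[] B:[ping] C:[] D:[pong]
After 6 (process(C)): A:[] B:[ping] C:[] D:[pong]
After 7 (send(from=D, to=C, msg='ack')): A:[] B:[ping] C:[ack] D:[pong]
After 8 (process(C)): A:[] B:[ping] C:[] D:[pong]
After 9 (send(from=C, to=A, msg='resp')): A:[resp] B:[ping] C:[] D:[pong]
After 10 (process(A)): A:[] B:[ping] C:[] D:[pong]
After 11 (send(from=A, to=C, msg='start')): A:[] B:[ping] C:[start] D:[pong]
After 12 (process(B)): A:[] B:[] C:[start] D:[pong]
After 13 (send(from=A, to=D, msg='tick')): A:[] B:[] C:[start] D:[pong,tick]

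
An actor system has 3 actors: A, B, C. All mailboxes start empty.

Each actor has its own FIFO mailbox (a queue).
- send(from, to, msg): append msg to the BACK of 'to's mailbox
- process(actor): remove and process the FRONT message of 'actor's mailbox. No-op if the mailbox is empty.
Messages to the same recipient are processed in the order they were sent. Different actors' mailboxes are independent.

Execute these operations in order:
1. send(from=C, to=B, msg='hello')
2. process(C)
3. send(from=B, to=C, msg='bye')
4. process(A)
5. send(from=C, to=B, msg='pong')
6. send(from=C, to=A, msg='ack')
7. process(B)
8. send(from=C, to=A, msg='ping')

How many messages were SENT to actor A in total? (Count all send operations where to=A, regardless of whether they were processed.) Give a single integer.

After 1 (send(from=C, to=B, msg='hello')): A:[] B:[hello] C:[]
After 2 (process(C)): A:[] B:[hello] C:[]
After 3 (send(from=B, to=C, msg='bye')): A:[] B:[hello] C:[bye]
After 4 (process(A)): A:[] B:[hello] C:[bye]
After 5 (send(from=C, to=B, msg='pong')): A:[] B:[hello,pong] C:[bye]
After 6 (send(from=C, to=A, msg='ack')): A:[ack] B:[hello,pong] C:[bye]
After 7 (process(B)): A:[ack] B:[pong] C:[bye]
After 8 (send(from=C, to=A, msg='ping')): A:[ack,ping] B:[pong] C:[bye]

Answer: 2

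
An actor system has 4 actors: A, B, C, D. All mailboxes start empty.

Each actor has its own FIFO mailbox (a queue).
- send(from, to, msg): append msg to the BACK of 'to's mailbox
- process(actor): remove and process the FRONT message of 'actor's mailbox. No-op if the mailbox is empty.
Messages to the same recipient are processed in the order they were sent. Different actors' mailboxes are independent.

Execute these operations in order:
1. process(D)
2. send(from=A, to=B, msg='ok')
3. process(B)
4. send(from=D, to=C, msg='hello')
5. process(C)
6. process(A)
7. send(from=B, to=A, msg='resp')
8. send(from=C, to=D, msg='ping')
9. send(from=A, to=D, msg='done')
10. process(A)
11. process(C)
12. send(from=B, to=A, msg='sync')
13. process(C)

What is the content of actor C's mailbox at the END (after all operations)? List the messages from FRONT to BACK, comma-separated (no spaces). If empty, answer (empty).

After 1 (process(D)): A:[] B:[] C:[] D:[]
After 2 (send(from=A, to=B, msg='ok')): A:[] B:[ok] C:[] D:[]
After 3 (process(B)): A:[] B:[] C:[] D:[]
After 4 (send(from=D, to=C, msg='hello')): A:[] B:[] C:[hello] D:[]
After 5 (process(C)): A:[] B:[] C:[] D:[]
After 6 (process(A)): A:[] B:[] C:[] D:[]
After 7 (send(from=B, to=A, msg='resp')): A:[resp] B:[] C:[] D:[]
After 8 (send(from=C, to=D, msg='ping')): A:[resp] B:[] C:[] D:[ping]
After 9 (send(from=A, to=D, msg='done')): A:[resp] B:[] C:[] D:[ping,done]
After 10 (process(A)): A:[] B:[] C:[] D:[ping,done]
After 11 (process(C)): A:[] B:[] C:[] D:[ping,done]
After 12 (send(from=B, to=A, msg='sync')): A:[sync] B:[] C:[] D:[ping,done]
After 13 (process(C)): A:[sync] B:[] C:[] D:[ping,done]

Answer: (empty)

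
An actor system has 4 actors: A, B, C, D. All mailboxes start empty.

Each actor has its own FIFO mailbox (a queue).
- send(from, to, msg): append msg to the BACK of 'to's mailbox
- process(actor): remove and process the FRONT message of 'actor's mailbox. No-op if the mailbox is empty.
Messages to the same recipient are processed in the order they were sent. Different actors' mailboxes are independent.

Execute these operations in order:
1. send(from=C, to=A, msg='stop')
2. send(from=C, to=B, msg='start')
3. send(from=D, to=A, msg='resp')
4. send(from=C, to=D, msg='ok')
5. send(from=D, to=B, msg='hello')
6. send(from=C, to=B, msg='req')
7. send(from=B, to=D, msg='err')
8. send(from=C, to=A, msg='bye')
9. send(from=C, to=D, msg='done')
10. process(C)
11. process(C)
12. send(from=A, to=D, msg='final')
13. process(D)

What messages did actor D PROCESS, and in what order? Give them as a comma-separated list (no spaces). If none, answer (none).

After 1 (send(from=C, to=A, msg='stop')): A:[stop] B:[] C:[] D:[]
After 2 (send(from=C, to=B, msg='start')): A:[stop] B:[start] C:[] D:[]
After 3 (send(from=D, to=A, msg='resp')): A:[stop,resp] B:[start] C:[] D:[]
After 4 (send(from=C, to=D, msg='ok')): A:[stop,resp] B:[start] C:[] D:[ok]
After 5 (send(from=D, to=B, msg='hello')): A:[stop,resp] B:[start,hello] C:[] D:[ok]
After 6 (send(from=C, to=B, msg='req')): A:[stop,resp] B:[start,hello,req] C:[] D:[ok]
After 7 (send(from=B, to=D, msg='err')): A:[stop,resp] B:[start,hello,req] C:[] D:[ok,err]
After 8 (send(from=C, to=A, msg='bye')): A:[stop,resp,bye] B:[start,hello,req] C:[] D:[ok,err]
After 9 (send(from=C, to=D, msg='done')): A:[stop,resp,bye] B:[start,hello,req] C:[] D:[ok,err,done]
After 10 (process(C)): A:[stop,resp,bye] B:[start,hello,req] C:[] D:[ok,err,done]
After 11 (process(C)): A:[stop,resp,bye] B:[start,hello,req] C:[] D:[ok,err,done]
After 12 (send(from=A, to=D, msg='final')): A:[stop,resp,bye] B:[start,hello,req] C:[] D:[ok,err,done,final]
After 13 (process(D)): A:[stop,resp,bye] B:[start,hello,req] C:[] D:[err,done,final]

Answer: ok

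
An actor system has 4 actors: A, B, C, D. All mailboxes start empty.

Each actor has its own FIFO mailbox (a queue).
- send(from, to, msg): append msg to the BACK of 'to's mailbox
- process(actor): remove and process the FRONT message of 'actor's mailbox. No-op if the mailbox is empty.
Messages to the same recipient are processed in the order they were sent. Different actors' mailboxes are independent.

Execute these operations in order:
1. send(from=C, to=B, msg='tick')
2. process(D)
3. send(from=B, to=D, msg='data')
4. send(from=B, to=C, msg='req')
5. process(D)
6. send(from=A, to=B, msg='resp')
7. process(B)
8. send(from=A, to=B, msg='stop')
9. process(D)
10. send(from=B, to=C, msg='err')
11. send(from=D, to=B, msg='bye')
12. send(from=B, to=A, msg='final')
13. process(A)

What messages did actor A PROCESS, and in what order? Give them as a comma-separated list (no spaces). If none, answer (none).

Answer: final

Derivation:
After 1 (send(from=C, to=B, msg='tick')): A:[] B:[tick] C:[] D:[]
After 2 (process(D)): A:[] B:[tick] C:[] D:[]
After 3 (send(from=B, to=D, msg='data')): A:[] B:[tick] C:[] D:[data]
After 4 (send(from=B, to=C, msg='req')): A:[] B:[tick] C:[req] D:[data]
After 5 (process(D)): A:[] B:[tick] C:[req] D:[]
After 6 (send(from=A, to=B, msg='resp')): A:[] B:[tick,resp] C:[req] D:[]
After 7 (process(B)): A:[] B:[resp] C:[req] D:[]
After 8 (send(from=A, to=B, msg='stop')): A:[] B:[resp,stop] C:[req] D:[]
After 9 (process(D)): A:[] B:[resp,stop] C:[req] D:[]
After 10 (send(from=B, to=C, msg='err')): A:[] B:[resp,stop] C:[req,err] D:[]
After 11 (send(from=D, to=B, msg='bye')): A:[] B:[resp,stop,bye] C:[req,err] D:[]
After 12 (send(from=B, to=A, msg='final')): A:[final] B:[resp,stop,bye] C:[req,err] D:[]
After 13 (process(A)): A:[] B:[resp,stop,bye] C:[req,err] D:[]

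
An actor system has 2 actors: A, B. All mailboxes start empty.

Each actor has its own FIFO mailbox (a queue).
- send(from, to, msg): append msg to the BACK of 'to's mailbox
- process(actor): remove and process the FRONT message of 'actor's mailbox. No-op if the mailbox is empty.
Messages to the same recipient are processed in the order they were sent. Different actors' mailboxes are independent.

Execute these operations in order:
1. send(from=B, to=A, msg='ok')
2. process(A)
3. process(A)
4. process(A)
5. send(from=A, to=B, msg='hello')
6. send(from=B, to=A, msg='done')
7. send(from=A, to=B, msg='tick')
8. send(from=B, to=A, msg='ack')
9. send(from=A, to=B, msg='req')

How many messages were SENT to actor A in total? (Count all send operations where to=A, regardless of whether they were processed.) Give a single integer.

Answer: 3

Derivation:
After 1 (send(from=B, to=A, msg='ok')): A:[ok] B:[]
After 2 (process(A)): A:[] B:[]
After 3 (process(A)): A:[] B:[]
After 4 (process(A)): A:[] B:[]
After 5 (send(from=A, to=B, msg='hello')): A:[] B:[hello]
After 6 (send(from=B, to=A, msg='done')): A:[done] B:[hello]
After 7 (send(from=A, to=B, msg='tick')): A:[done] B:[hello,tick]
After 8 (send(from=B, to=A, msg='ack')): A:[done,ack] B:[hello,tick]
After 9 (send(from=A, to=B, msg='req')): A:[done,ack] B:[hello,tick,req]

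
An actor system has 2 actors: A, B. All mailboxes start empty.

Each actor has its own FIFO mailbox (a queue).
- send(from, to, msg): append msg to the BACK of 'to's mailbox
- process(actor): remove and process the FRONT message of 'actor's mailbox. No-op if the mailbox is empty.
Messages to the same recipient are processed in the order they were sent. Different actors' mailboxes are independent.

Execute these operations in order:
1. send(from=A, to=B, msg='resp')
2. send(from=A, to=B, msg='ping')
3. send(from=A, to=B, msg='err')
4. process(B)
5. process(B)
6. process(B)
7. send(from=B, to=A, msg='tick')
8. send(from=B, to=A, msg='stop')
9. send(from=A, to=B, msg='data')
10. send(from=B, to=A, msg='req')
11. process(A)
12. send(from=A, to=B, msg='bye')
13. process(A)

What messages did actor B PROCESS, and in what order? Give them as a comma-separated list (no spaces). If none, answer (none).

Answer: resp,ping,err

Derivation:
After 1 (send(from=A, to=B, msg='resp')): A:[] B:[resp]
After 2 (send(from=A, to=B, msg='ping')): A:[] B:[resp,ping]
After 3 (send(from=A, to=B, msg='err')): A:[] B:[resp,ping,err]
After 4 (process(B)): A:[] B:[ping,err]
After 5 (process(B)): A:[] B:[err]
After 6 (process(B)): A:[] B:[]
After 7 (send(from=B, to=A, msg='tick')): A:[tick] B:[]
After 8 (send(from=B, to=A, msg='stop')): A:[tick,stop] B:[]
After 9 (send(from=A, to=B, msg='data')): A:[tick,stop] B:[data]
After 10 (send(from=B, to=A, msg='req')): A:[tick,stop,req] B:[data]
After 11 (process(A)): A:[stop,req] B:[data]
After 12 (send(from=A, to=B, msg='bye')): A:[stop,req] B:[data,bye]
After 13 (process(A)): A:[req] B:[data,bye]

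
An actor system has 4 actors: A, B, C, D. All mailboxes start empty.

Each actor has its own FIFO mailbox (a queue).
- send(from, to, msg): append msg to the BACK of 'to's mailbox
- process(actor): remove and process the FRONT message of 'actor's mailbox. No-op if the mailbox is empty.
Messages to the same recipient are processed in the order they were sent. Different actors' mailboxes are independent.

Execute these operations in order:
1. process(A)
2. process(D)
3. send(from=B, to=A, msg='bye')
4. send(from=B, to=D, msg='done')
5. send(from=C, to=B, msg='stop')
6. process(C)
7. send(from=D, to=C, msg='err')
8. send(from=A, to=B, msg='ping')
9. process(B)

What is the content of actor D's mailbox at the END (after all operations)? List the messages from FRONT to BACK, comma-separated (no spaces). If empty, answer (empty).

After 1 (process(A)): A:[] B:[] C:[] D:[]
After 2 (process(D)): A:[] B:[] C:[] D:[]
After 3 (send(from=B, to=A, msg='bye')): A:[bye] B:[] C:[] D:[]
After 4 (send(from=B, to=D, msg='done')): A:[bye] B:[] C:[] D:[done]
After 5 (send(from=C, to=B, msg='stop')): A:[bye] B:[stop] C:[] D:[done]
After 6 (process(C)): A:[bye] B:[stop] C:[] D:[done]
After 7 (send(from=D, to=C, msg='err')): A:[bye] B:[stop] C:[err] D:[done]
After 8 (send(from=A, to=B, msg='ping')): A:[bye] B:[stop,ping] C:[err] D:[done]
After 9 (process(B)): A:[bye] B:[ping] C:[err] D:[done]

Answer: done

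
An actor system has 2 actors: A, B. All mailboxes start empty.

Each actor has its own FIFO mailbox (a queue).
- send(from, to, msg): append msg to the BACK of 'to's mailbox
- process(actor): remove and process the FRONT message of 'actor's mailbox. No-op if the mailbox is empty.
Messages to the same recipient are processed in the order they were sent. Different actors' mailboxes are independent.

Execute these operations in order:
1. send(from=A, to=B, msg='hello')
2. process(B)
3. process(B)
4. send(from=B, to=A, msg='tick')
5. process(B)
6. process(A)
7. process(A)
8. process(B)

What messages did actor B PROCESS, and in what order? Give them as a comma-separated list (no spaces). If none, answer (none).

After 1 (send(from=A, to=B, msg='hello')): A:[] B:[hello]
After 2 (process(B)): A:[] B:[]
After 3 (process(B)): A:[] B:[]
After 4 (send(from=B, to=A, msg='tick')): A:[tick] B:[]
After 5 (process(B)): A:[tick] B:[]
After 6 (process(A)): A:[] B:[]
After 7 (process(A)): A:[] B:[]
After 8 (process(B)): A:[] B:[]

Answer: hello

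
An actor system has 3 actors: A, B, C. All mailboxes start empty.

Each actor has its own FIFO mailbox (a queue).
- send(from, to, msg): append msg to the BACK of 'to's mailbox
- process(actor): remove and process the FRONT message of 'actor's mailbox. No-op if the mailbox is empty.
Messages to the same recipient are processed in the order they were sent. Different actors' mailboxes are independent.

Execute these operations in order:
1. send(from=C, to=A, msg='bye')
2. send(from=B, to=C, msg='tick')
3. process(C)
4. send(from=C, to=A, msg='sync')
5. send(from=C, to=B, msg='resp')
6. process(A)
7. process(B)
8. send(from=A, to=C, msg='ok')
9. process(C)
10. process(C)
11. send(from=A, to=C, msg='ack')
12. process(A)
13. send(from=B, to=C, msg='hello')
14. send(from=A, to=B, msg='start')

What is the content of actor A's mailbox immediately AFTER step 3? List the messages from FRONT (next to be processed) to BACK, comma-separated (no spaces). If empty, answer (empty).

After 1 (send(from=C, to=A, msg='bye')): A:[bye] B:[] C:[]
After 2 (send(from=B, to=C, msg='tick')): A:[bye] B:[] C:[tick]
After 3 (process(C)): A:[bye] B:[] C:[]

bye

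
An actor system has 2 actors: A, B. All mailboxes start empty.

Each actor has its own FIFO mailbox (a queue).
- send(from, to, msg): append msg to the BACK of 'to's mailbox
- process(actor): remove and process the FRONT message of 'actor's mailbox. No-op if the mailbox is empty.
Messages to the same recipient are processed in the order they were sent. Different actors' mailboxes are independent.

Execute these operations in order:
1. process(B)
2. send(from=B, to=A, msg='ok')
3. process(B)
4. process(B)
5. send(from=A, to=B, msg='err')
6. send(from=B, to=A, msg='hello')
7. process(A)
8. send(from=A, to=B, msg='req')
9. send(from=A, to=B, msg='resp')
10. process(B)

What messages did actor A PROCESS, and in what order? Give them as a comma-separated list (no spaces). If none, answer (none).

After 1 (process(B)): A:[] B:[]
After 2 (send(from=B, to=A, msg='ok')): A:[ok] B:[]
After 3 (process(B)): A:[ok] B:[]
After 4 (process(B)): A:[ok] B:[]
After 5 (send(from=A, to=B, msg='err')): A:[ok] B:[err]
After 6 (send(from=B, to=A, msg='hello')): A:[ok,hello] B:[err]
After 7 (process(A)): A:[hello] B:[err]
After 8 (send(from=A, to=B, msg='req')): A:[hello] B:[err,req]
After 9 (send(from=A, to=B, msg='resp')): A:[hello] B:[err,req,resp]
After 10 (process(B)): A:[hello] B:[req,resp]

Answer: ok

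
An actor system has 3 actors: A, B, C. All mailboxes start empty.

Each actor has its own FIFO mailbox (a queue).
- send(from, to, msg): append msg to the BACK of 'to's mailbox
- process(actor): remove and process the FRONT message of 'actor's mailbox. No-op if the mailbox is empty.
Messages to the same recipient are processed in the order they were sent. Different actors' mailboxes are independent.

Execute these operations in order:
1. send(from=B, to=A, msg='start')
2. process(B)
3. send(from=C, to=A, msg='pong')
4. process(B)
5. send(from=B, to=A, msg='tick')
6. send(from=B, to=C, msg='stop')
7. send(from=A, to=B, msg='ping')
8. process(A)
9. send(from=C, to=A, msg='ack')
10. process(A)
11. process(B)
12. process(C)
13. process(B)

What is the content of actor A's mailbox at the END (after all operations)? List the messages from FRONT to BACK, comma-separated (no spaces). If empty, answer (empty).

Answer: tick,ack

Derivation:
After 1 (send(from=B, to=A, msg='start')): A:[start] B:[] C:[]
After 2 (process(B)): A:[start] B:[] C:[]
After 3 (send(from=C, to=A, msg='pong')): A:[start,pong] B:[] C:[]
After 4 (process(B)): A:[start,pong] B:[] C:[]
After 5 (send(from=B, to=A, msg='tick')): A:[start,pong,tick] B:[] C:[]
After 6 (send(from=B, to=C, msg='stop')): A:[start,pong,tick] B:[] C:[stop]
After 7 (send(from=A, to=B, msg='ping')): A:[start,pong,tick] B:[ping] C:[stop]
After 8 (process(A)): A:[pong,tick] B:[ping] C:[stop]
After 9 (send(from=C, to=A, msg='ack')): A:[pong,tick,ack] B:[ping] C:[stop]
After 10 (process(A)): A:[tick,ack] B:[ping] C:[stop]
After 11 (process(B)): A:[tick,ack] B:[] C:[stop]
After 12 (process(C)): A:[tick,ack] B:[] C:[]
After 13 (process(B)): A:[tick,ack] B:[] C:[]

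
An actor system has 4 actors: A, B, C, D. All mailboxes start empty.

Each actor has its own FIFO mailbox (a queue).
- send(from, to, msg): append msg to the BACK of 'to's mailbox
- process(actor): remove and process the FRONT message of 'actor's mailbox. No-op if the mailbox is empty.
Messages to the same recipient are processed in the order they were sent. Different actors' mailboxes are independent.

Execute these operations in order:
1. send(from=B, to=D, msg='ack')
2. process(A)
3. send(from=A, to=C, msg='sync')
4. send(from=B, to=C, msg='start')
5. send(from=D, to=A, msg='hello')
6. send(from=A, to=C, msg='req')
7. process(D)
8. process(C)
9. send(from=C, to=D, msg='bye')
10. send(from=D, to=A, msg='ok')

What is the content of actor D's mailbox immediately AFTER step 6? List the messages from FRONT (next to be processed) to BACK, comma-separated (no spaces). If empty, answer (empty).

After 1 (send(from=B, to=D, msg='ack')): A:[] B:[] C:[] D:[ack]
After 2 (process(A)): A:[] B:[] C:[] D:[ack]
After 3 (send(from=A, to=C, msg='sync')): A:[] B:[] C:[sync] D:[ack]
After 4 (send(from=B, to=C, msg='start')): A:[] B:[] C:[sync,start] D:[ack]
After 5 (send(from=D, to=A, msg='hello')): A:[hello] B:[] C:[sync,start] D:[ack]
After 6 (send(from=A, to=C, msg='req')): A:[hello] B:[] C:[sync,start,req] D:[ack]

ack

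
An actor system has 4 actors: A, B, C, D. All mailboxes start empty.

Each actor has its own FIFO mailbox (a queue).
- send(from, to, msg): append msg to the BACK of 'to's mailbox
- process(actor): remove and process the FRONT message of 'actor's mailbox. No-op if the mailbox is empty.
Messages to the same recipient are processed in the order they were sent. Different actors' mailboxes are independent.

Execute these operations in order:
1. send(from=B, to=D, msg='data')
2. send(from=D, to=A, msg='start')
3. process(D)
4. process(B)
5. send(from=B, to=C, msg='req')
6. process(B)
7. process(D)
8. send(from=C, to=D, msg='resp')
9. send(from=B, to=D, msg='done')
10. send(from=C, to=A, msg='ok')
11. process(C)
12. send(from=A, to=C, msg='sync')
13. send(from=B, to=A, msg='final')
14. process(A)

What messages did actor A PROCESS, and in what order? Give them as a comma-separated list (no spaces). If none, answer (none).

Answer: start

Derivation:
After 1 (send(from=B, to=D, msg='data')): A:[] B:[] C:[] D:[data]
After 2 (send(from=D, to=A, msg='start')): A:[start] B:[] C:[] D:[data]
After 3 (process(D)): A:[start] B:[] C:[] D:[]
After 4 (process(B)): A:[start] B:[] C:[] D:[]
After 5 (send(from=B, to=C, msg='req')): A:[start] B:[] C:[req] D:[]
After 6 (process(B)): A:[start] B:[] C:[req] D:[]
After 7 (process(D)): A:[start] B:[] C:[req] D:[]
After 8 (send(from=C, to=D, msg='resp')): A:[start] B:[] C:[req] D:[resp]
After 9 (send(from=B, to=D, msg='done')): A:[start] B:[] C:[req] D:[resp,done]
After 10 (send(from=C, to=A, msg='ok')): A:[start,ok] B:[] C:[req] D:[resp,done]
After 11 (process(C)): A:[start,ok] B:[] C:[] D:[resp,done]
After 12 (send(from=A, to=C, msg='sync')): A:[start,ok] B:[] C:[sync] D:[resp,done]
After 13 (send(from=B, to=A, msg='final')): A:[start,ok,final] B:[] C:[sync] D:[resp,done]
After 14 (process(A)): A:[ok,final] B:[] C:[sync] D:[resp,done]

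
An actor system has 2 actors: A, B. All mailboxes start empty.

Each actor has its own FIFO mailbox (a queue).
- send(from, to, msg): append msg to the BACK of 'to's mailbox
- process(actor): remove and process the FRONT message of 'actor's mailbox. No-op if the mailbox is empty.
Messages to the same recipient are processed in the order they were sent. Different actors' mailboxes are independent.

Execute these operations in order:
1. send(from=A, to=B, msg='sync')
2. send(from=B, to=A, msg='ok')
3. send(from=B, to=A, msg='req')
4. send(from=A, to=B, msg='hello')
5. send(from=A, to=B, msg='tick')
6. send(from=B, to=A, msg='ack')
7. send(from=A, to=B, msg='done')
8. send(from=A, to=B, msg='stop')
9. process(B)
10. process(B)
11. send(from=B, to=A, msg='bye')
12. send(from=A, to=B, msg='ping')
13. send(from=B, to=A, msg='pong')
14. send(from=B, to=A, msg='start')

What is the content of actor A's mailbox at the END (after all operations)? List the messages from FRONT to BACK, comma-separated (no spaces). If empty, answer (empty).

Answer: ok,req,ack,bye,pong,start

Derivation:
After 1 (send(from=A, to=B, msg='sync')): A:[] B:[sync]
After 2 (send(from=B, to=A, msg='ok')): A:[ok] B:[sync]
After 3 (send(from=B, to=A, msg='req')): A:[ok,req] B:[sync]
After 4 (send(from=A, to=B, msg='hello')): A:[ok,req] B:[sync,hello]
After 5 (send(from=A, to=B, msg='tick')): A:[ok,req] B:[sync,hello,tick]
After 6 (send(from=B, to=A, msg='ack')): A:[ok,req,ack] B:[sync,hello,tick]
After 7 (send(from=A, to=B, msg='done')): A:[ok,req,ack] B:[sync,hello,tick,done]
After 8 (send(from=A, to=B, msg='stop')): A:[ok,req,ack] B:[sync,hello,tick,done,stop]
After 9 (process(B)): A:[ok,req,ack] B:[hello,tick,done,stop]
After 10 (process(B)): A:[ok,req,ack] B:[tick,done,stop]
After 11 (send(from=B, to=A, msg='bye')): A:[ok,req,ack,bye] B:[tick,done,stop]
After 12 (send(from=A, to=B, msg='ping')): A:[ok,req,ack,bye] B:[tick,done,stop,ping]
After 13 (send(from=B, to=A, msg='pong')): A:[ok,req,ack,bye,pong] B:[tick,done,stop,ping]
After 14 (send(from=B, to=A, msg='start')): A:[ok,req,ack,bye,pong,start] B:[tick,done,stop,ping]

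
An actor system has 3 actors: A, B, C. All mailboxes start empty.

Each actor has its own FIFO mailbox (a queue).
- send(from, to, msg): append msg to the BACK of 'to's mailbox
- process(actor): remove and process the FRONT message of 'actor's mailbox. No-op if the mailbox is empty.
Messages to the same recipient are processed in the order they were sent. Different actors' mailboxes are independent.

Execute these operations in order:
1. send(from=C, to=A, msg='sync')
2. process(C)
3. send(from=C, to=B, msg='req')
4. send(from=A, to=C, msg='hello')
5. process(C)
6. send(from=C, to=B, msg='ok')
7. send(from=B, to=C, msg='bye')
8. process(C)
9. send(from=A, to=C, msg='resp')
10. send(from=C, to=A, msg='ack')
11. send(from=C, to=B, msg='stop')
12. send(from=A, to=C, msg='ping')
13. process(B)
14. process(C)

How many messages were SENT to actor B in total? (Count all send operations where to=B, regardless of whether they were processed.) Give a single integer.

Answer: 3

Derivation:
After 1 (send(from=C, to=A, msg='sync')): A:[sync] B:[] C:[]
After 2 (process(C)): A:[sync] B:[] C:[]
After 3 (send(from=C, to=B, msg='req')): A:[sync] B:[req] C:[]
After 4 (send(from=A, to=C, msg='hello')): A:[sync] B:[req] C:[hello]
After 5 (process(C)): A:[sync] B:[req] C:[]
After 6 (send(from=C, to=B, msg='ok')): A:[sync] B:[req,ok] C:[]
After 7 (send(from=B, to=C, msg='bye')): A:[sync] B:[req,ok] C:[bye]
After 8 (process(C)): A:[sync] B:[req,ok] C:[]
After 9 (send(from=A, to=C, msg='resp')): A:[sync] B:[req,ok] C:[resp]
After 10 (send(from=C, to=A, msg='ack')): A:[sync,ack] B:[req,ok] C:[resp]
After 11 (send(from=C, to=B, msg='stop')): A:[sync,ack] B:[req,ok,stop] C:[resp]
After 12 (send(from=A, to=C, msg='ping')): A:[sync,ack] B:[req,ok,stop] C:[resp,ping]
After 13 (process(B)): A:[sync,ack] B:[ok,stop] C:[resp,ping]
After 14 (process(C)): A:[sync,ack] B:[ok,stop] C:[ping]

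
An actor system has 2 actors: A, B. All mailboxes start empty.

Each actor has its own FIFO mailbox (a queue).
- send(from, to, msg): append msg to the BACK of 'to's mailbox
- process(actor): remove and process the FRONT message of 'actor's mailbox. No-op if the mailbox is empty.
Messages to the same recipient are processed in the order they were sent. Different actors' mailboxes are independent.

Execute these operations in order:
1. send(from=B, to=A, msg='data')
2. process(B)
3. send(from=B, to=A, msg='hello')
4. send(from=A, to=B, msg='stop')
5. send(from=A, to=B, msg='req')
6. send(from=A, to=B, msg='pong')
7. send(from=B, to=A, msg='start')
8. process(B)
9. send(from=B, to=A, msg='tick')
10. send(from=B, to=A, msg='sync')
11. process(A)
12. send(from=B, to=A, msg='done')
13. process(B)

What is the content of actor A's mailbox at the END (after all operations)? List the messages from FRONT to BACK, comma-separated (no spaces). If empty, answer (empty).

After 1 (send(from=B, to=A, msg='data')): A:[data] B:[]
After 2 (process(B)): A:[data] B:[]
After 3 (send(from=B, to=A, msg='hello')): A:[data,hello] B:[]
After 4 (send(from=A, to=B, msg='stop')): A:[data,hello] B:[stop]
After 5 (send(from=A, to=B, msg='req')): A:[data,hello] B:[stop,req]
After 6 (send(from=A, to=B, msg='pong')): A:[data,hello] B:[stop,req,pong]
After 7 (send(from=B, to=A, msg='start')): A:[data,hello,start] B:[stop,req,pong]
After 8 (process(B)): A:[data,hello,start] B:[req,pong]
After 9 (send(from=B, to=A, msg='tick')): A:[data,hello,start,tick] B:[req,pong]
After 10 (send(from=B, to=A, msg='sync')): A:[data,hello,start,tick,sync] B:[req,pong]
After 11 (process(A)): A:[hello,start,tick,sync] B:[req,pong]
After 12 (send(from=B, to=A, msg='done')): A:[hello,start,tick,sync,done] B:[req,pong]
After 13 (process(B)): A:[hello,start,tick,sync,done] B:[pong]

Answer: hello,start,tick,sync,done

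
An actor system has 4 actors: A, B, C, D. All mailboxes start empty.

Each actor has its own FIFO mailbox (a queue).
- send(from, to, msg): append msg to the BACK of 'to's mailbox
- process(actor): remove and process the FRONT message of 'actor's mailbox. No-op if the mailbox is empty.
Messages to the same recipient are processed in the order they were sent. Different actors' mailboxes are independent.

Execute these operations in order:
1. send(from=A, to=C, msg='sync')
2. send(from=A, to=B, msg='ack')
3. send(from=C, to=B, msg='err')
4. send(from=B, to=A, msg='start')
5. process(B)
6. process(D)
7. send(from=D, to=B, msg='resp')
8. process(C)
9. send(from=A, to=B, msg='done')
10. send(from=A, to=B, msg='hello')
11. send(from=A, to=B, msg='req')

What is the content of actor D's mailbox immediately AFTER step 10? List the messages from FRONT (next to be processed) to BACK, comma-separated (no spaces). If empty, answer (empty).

After 1 (send(from=A, to=C, msg='sync')): A:[] B:[] C:[sync] D:[]
After 2 (send(from=A, to=B, msg='ack')): A:[] B:[ack] C:[sync] D:[]
After 3 (send(from=C, to=B, msg='err')): A:[] B:[ack,err] C:[sync] D:[]
After 4 (send(from=B, to=A, msg='start')): A:[start] B:[ack,err] C:[sync] D:[]
After 5 (process(B)): A:[start] B:[err] C:[sync] D:[]
After 6 (process(D)): A:[start] B:[err] C:[sync] D:[]
After 7 (send(from=D, to=B, msg='resp')): A:[start] B:[err,resp] C:[sync] D:[]
After 8 (process(C)): A:[start] B:[err,resp] C:[] D:[]
After 9 (send(from=A, to=B, msg='done')): A:[start] B:[err,resp,done] C:[] D:[]
After 10 (send(from=A, to=B, msg='hello')): A:[start] B:[err,resp,done,hello] C:[] D:[]

(empty)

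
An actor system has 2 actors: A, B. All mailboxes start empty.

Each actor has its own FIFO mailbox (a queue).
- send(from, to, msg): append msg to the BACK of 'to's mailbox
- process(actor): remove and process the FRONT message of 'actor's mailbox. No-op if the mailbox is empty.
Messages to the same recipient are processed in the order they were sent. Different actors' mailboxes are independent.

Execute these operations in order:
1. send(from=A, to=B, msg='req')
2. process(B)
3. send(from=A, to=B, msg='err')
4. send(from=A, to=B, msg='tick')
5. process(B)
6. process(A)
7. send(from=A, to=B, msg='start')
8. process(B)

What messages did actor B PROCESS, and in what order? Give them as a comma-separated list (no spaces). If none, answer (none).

Answer: req,err,tick

Derivation:
After 1 (send(from=A, to=B, msg='req')): A:[] B:[req]
After 2 (process(B)): A:[] B:[]
After 3 (send(from=A, to=B, msg='err')): A:[] B:[err]
After 4 (send(from=A, to=B, msg='tick')): A:[] B:[err,tick]
After 5 (process(B)): A:[] B:[tick]
After 6 (process(A)): A:[] B:[tick]
After 7 (send(from=A, to=B, msg='start')): A:[] B:[tick,start]
After 8 (process(B)): A:[] B:[start]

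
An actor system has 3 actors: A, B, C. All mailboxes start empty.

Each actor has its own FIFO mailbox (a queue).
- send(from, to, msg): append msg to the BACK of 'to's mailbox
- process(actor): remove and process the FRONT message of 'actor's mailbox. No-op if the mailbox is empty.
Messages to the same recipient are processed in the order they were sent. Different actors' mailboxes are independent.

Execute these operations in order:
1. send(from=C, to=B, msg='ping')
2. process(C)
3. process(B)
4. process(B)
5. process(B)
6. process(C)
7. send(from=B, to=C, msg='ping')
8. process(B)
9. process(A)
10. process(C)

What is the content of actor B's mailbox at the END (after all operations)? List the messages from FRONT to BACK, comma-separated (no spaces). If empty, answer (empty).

After 1 (send(from=C, to=B, msg='ping')): A:[] B:[ping] C:[]
After 2 (process(C)): A:[] B:[ping] C:[]
After 3 (process(B)): A:[] B:[] C:[]
After 4 (process(B)): A:[] B:[] C:[]
After 5 (process(B)): A:[] B:[] C:[]
After 6 (process(C)): A:[] B:[] C:[]
After 7 (send(from=B, to=C, msg='ping')): A:[] B:[] C:[ping]
After 8 (process(B)): A:[] B:[] C:[ping]
After 9 (process(A)): A:[] B:[] C:[ping]
After 10 (process(C)): A:[] B:[] C:[]

Answer: (empty)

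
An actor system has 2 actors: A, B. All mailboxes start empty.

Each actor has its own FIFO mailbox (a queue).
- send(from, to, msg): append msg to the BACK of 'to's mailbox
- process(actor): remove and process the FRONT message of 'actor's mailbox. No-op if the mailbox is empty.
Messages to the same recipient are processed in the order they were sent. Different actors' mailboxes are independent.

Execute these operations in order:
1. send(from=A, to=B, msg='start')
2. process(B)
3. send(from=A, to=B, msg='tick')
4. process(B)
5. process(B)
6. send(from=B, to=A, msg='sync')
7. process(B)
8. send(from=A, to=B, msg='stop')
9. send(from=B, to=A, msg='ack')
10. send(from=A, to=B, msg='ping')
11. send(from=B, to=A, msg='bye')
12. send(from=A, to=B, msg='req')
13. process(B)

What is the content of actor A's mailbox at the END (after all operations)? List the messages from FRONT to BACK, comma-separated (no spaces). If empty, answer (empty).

Answer: sync,ack,bye

Derivation:
After 1 (send(from=A, to=B, msg='start')): A:[] B:[start]
After 2 (process(B)): A:[] B:[]
After 3 (send(from=A, to=B, msg='tick')): A:[] B:[tick]
After 4 (process(B)): A:[] B:[]
After 5 (process(B)): A:[] B:[]
After 6 (send(from=B, to=A, msg='sync')): A:[sync] B:[]
After 7 (process(B)): A:[sync] B:[]
After 8 (send(from=A, to=B, msg='stop')): A:[sync] B:[stop]
After 9 (send(from=B, to=A, msg='ack')): A:[sync,ack] B:[stop]
After 10 (send(from=A, to=B, msg='ping')): A:[sync,ack] B:[stop,ping]
After 11 (send(from=B, to=A, msg='bye')): A:[sync,ack,bye] B:[stop,ping]
After 12 (send(from=A, to=B, msg='req')): A:[sync,ack,bye] B:[stop,ping,req]
After 13 (process(B)): A:[sync,ack,bye] B:[ping,req]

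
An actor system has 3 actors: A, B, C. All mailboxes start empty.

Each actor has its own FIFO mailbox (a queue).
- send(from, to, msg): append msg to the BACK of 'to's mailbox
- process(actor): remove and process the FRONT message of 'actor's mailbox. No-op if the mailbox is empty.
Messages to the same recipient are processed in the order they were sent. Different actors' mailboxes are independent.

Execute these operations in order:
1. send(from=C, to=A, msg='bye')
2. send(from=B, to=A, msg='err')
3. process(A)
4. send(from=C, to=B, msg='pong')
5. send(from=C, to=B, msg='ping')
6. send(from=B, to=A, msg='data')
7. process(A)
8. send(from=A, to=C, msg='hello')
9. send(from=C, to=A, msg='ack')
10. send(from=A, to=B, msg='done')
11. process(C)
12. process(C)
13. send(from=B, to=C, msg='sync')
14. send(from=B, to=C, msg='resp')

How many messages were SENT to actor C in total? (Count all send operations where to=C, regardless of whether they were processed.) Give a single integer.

After 1 (send(from=C, to=A, msg='bye')): A:[bye] B:[] C:[]
After 2 (send(from=B, to=A, msg='err')): A:[bye,err] B:[] C:[]
After 3 (process(A)): A:[err] B:[] C:[]
After 4 (send(from=C, to=B, msg='pong')): A:[err] B:[pong] C:[]
After 5 (send(from=C, to=B, msg='ping')): A:[err] B:[pong,ping] C:[]
After 6 (send(from=B, to=A, msg='data')): A:[err,data] B:[pong,ping] C:[]
After 7 (process(A)): A:[data] B:[pong,ping] C:[]
After 8 (send(from=A, to=C, msg='hello')): A:[data] B:[pong,ping] C:[hello]
After 9 (send(from=C, to=A, msg='ack')): A:[data,ack] B:[pong,ping] C:[hello]
After 10 (send(from=A, to=B, msg='done')): A:[data,ack] B:[pong,ping,done] C:[hello]
After 11 (process(C)): A:[data,ack] B:[pong,ping,done] C:[]
After 12 (process(C)): A:[data,ack] B:[pong,ping,done] C:[]
After 13 (send(from=B, to=C, msg='sync')): A:[data,ack] B:[pong,ping,done] C:[sync]
After 14 (send(from=B, to=C, msg='resp')): A:[data,ack] B:[pong,ping,done] C:[sync,resp]

Answer: 3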